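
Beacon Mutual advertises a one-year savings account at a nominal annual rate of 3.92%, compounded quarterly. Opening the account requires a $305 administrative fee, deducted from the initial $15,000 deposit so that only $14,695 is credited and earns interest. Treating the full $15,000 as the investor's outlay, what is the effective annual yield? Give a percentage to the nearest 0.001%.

1.864%

Value after one year: 14,695 × (1 + 0.0392/4)^4 = 14,695 × 1.039780 = $15,279.57.
Effective yield on the $15,000 outlay: 15,279.57 / 15,000 − 1 = 0.018638 = 1.864%.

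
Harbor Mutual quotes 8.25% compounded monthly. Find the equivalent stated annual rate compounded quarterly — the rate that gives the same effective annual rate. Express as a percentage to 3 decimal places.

EAR = (1 + 0.0825/12)^12 − 1 = 0.085692.
Solve (1 + r/4)^4 = 1.085692: r/4 = 1.085692^(1/4) − 1 = 0.020767, so r = 0.083068 = 8.307%.

8.307%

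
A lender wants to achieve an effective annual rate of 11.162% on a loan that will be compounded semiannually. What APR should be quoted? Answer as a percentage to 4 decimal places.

(1 + r/2)^2 − 1 = 0.11162, so 1 + r/2 = 1.11162^(1/2).
r/2 = 0.054334, so r = 0.108668 = 10.8668%.

10.8668%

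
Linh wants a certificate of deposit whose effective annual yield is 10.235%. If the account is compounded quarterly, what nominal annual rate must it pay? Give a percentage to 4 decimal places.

9.8641%

(1 + r/4)^4 − 1 = 0.10235, so 1 + r/4 = 1.10235^(1/4).
r/4 = 0.024660, so r = 0.098641 = 9.8641%.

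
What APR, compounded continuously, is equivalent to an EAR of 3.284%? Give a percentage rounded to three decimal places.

3.231%

Continuous: nominal r satisfies e^r − 1 = 0.03284.
r = ln(1 + 0.03284) = ln(1.03284) = 0.032312 = 3.231%.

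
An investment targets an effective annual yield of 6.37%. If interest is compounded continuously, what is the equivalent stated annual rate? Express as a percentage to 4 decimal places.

Continuous: nominal r satisfies e^r − 1 = 0.0637.
r = ln(1 + 0.0637) = ln(1.0637) = 0.061753 = 6.1753%.

6.1753%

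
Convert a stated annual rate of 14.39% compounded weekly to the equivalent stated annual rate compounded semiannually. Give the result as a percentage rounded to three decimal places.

14.899%

EAR = (1 + 0.1439/52)^52 − 1 = 0.154539.
Solve (1 + r/2)^2 = 1.154539: r/2 = 1.154539^(1/2) − 1 = 0.074495, so r = 0.148990 = 14.899%.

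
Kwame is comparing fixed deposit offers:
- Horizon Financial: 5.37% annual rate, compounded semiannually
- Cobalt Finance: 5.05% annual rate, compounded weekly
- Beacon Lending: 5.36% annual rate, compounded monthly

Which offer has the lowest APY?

Horizon Financial: (1 + 0.0537/2)^2 − 1 = 5.442%
Cobalt Finance: (1 + 0.0505/52)^52 − 1 = 5.177%
Beacon Lending: (1 + 0.0536/12)^12 − 1 = 5.494%
The lowest effective annual rate is Cobalt Finance at 5.177%.

Cobalt Finance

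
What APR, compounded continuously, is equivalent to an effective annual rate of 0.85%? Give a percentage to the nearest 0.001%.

0.846%

Continuous: nominal r satisfies e^r − 1 = 0.0085.
r = ln(1 + 0.0085) = ln(1.0085) = 0.008464 = 0.846%.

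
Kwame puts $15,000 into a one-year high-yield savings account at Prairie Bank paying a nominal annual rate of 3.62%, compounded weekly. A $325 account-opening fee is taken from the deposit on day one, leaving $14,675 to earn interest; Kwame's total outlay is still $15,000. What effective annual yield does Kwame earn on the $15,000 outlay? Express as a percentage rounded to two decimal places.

Value after one year: 14,675 × (1 + 0.0362/52)^52 = 14,675 × 1.036850 = $15,215.78.
Effective yield on the $15,000 outlay: 15,215.78 / 15,000 − 1 = 0.014385 = 1.44%.

1.44%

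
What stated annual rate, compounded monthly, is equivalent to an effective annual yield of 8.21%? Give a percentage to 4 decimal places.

(1 + r/12)^12 − 1 = 0.0821, so 1 + r/12 = 1.0821^(1/12).
r/12 = 0.006597, so r = 0.079164 = 7.9164%.

7.9164%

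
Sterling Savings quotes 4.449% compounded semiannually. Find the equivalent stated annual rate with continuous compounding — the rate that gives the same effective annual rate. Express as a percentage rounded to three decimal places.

EAR = (1 + 0.04449/2)^2 − 1 = 0.044985.
Equivalent continuous rate: r = ln(1 + 0.044985) = 0.044002 = 4.400%.

4.400%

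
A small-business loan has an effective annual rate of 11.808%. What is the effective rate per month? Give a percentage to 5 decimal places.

0.93445%

The per-month rate i satisfies (1 + i)^12 = 1 + 0.11808.
i = 1.11808^(1/12) − 1 = 0.0093445 = 0.93445%.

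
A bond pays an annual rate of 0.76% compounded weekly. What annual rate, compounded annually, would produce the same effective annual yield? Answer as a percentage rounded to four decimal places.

0.7628%

EAR = (1 + 0.0076/52)^52 − 1 = 0.007628.
Compounded annually, the equivalent nominal rate is the EAR itself: 0.7628%.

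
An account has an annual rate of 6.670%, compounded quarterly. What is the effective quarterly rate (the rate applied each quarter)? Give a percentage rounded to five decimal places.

With a nominal annual rate compounded quarterly, the periodic rate is the nominal rate divided by 4.
i = 0.06670 / 4 = 0.0166750 = 1.66750%.

1.66750%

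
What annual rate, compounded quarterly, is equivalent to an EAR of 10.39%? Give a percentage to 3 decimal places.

10.008%

(1 + r/4)^4 − 1 = 0.1039, so 1 + r/4 = 1.1039^(1/4).
r/4 = 0.025020, so r = 0.100081 = 10.008%.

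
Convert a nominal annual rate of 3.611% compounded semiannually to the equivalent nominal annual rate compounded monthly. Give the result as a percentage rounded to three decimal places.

3.584%

EAR = (1 + 0.03611/2)^2 − 1 = 0.036436.
Solve (1 + r/12)^12 = 1.036436: r/12 = 1.036436^(1/12) − 1 = 0.002987, so r = 0.035841 = 3.584%.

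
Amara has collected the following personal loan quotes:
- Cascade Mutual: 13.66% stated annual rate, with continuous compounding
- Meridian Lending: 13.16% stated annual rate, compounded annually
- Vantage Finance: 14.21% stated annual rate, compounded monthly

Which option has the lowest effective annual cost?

Meridian Lending

Cascade Mutual: e^0.1366 − 1 = 14.637%
Meridian Lending: compounded annually, EAR = 13.160%
Vantage Finance: (1 + 0.1421/12)^12 − 1 = 15.173%
The lowest effective annual rate is Meridian Lending at 13.160%.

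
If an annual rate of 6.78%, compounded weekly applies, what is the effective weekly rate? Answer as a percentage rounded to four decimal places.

With a nominal annual rate compounded weekly, the periodic rate is the nominal rate divided by 52.
i = 0.0678 / 52 = 0.0013038 = 0.1304%.

0.1304%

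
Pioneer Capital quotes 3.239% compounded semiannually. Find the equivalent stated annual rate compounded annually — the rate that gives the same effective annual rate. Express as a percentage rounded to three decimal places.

EAR = (1 + 0.03239/2)^2 − 1 = 0.032652.
Compounded annually, the equivalent nominal rate is the EAR itself: 3.265%.

3.265%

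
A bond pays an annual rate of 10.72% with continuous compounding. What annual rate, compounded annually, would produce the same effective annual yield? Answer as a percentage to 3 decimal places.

EAR under continuous compounding: e^0.1072 − 1 = 0.113157.
Compounded annually, the equivalent nominal rate is the EAR itself: 11.316%.

11.316%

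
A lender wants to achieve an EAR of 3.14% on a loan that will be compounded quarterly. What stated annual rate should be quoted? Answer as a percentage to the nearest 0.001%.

3.104%

(1 + r/4)^4 − 1 = 0.0314, so 1 + r/4 = 1.0314^(1/4).
r/4 = 0.007759, so r = 0.031037 = 3.104%.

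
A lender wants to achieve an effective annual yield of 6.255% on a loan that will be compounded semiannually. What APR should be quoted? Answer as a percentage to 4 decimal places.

6.1601%

(1 + r/2)^2 − 1 = 0.06255, so 1 + r/2 = 1.06255^(1/2).
r/2 = 0.030801, so r = 0.061601 = 6.1601%.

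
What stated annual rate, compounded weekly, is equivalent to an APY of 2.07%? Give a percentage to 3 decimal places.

2.049%

(1 + r/52)^52 − 1 = 0.0207, so 1 + r/52 = 1.0207^(1/52).
r/52 = 0.000394, so r = 0.020493 = 2.049%.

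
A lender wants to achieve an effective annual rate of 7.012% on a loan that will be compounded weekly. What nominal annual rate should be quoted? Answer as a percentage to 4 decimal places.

(1 + r/52)^52 − 1 = 0.07012, so 1 + r/52 = 1.07012^(1/52).
r/52 = 0.001304, so r = 0.067815 = 6.7815%.

6.7815%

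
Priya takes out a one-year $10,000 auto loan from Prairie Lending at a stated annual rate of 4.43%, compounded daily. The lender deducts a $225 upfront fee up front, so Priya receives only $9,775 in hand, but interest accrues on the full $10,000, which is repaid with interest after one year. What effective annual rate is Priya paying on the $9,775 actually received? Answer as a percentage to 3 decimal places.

Amount owed after one year: 10,000 × (1 + 0.0443/365)^365 = 10,000 × 1.045293 = $10,452.93.
Effective rate on net proceeds: 10,452.93 / 9,775 − 1 = 0.069354 = 6.935%.

6.935%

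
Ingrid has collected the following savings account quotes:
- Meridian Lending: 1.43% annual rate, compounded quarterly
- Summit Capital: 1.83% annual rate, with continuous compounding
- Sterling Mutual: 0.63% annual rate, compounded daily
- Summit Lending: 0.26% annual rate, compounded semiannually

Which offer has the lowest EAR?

Meridian Lending: (1 + 0.0143/4)^4 − 1 = 1.438%
Summit Capital: e^0.0183 − 1 = 1.847%
Sterling Mutual: (1 + 0.0063/365)^365 − 1 = 0.632%
Summit Lending: (1 + 0.0026/2)^2 − 1 = 0.260%
The lowest effective annual rate is Summit Lending at 0.260%.

Summit Lending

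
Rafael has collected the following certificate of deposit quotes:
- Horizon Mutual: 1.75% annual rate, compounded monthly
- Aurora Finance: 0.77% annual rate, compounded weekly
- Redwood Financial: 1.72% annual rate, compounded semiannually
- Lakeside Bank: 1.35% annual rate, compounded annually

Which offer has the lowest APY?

Aurora Finance

Horizon Mutual: (1 + 0.0175/12)^12 − 1 = 1.764%
Aurora Finance: (1 + 0.0077/52)^52 − 1 = 0.773%
Redwood Financial: (1 + 0.0172/2)^2 − 1 = 1.727%
Lakeside Bank: compounded annually, EAR = 1.350%
The lowest effective annual rate is Aurora Finance at 0.773%.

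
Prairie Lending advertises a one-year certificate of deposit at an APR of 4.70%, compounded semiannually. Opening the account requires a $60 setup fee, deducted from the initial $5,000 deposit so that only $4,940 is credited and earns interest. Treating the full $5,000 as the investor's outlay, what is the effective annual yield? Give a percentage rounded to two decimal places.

Value after one year: 4,940 × (1 + 0.0470/2)^2 = 4,940 × 1.047552 = $5,174.91.
Effective yield on the $5,000 outlay: 5,174.91 / 5,000 − 1 = 0.034982 = 3.50%.

3.50%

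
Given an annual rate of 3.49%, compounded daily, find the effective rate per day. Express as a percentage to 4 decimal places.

With a nominal annual rate compounded daily, the periodic rate is the nominal rate divided by 365.
i = 0.0349 / 365 = 0.0000956 = 0.0096%.

0.0096%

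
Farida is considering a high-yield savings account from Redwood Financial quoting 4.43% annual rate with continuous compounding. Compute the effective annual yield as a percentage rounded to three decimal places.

With continuous compounding, EAR = e^0.0443 − 1.
e^0.0443 = 1.045296, so EAR = 0.045296 = 4.530%.

4.530%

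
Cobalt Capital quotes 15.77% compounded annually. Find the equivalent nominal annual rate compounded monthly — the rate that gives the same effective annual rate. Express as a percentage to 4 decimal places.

14.7332%

Compounded annually, EAR = nominal = 0.157700.
Solve (1 + r/12)^12 = 1.157700: r/12 = 1.157700^(1/12) − 1 = 0.012278, so r = 0.147332 = 14.7332%.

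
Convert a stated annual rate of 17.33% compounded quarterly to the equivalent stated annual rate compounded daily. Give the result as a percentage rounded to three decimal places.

16.969%

EAR = (1 + 0.1733/4)^4 − 1 = 0.184891.
Solve (1 + r/365)^365 = 1.184891: r/365 = 1.184891^(1/365) − 1 = 0.000465, so r = 0.169690 = 16.969%.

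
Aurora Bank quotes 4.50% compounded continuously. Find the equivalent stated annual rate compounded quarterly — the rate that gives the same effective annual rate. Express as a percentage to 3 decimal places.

EAR under continuous compounding: e^0.0450 − 1 = 0.046028.
Solve (1 + r/4)^4 = 1.046028: r/4 = 1.046028^(1/4) − 1 = 0.011314, so r = 0.045254 = 4.525%.

4.525%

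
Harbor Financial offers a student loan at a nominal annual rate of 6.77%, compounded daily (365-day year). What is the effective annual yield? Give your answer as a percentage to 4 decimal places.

EAR = (1 + 0.0677/365)^365 − 1.
= 1.070038 − 1 = 7.0038%.

7.0038%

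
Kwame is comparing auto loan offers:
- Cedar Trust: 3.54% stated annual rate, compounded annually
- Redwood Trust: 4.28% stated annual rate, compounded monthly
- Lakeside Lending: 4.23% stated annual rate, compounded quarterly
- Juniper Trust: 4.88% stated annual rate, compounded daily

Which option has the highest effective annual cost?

Cedar Trust: compounded annually, EAR = 3.540%
Redwood Trust: (1 + 0.0428/12)^12 − 1 = 4.365%
Lakeside Lending: (1 + 0.0423/4)^4 − 1 = 4.298%
Juniper Trust: (1 + 0.0488/365)^365 − 1 = 5.001%
The highest effective annual rate is Juniper Trust at 5.001%.

Juniper Trust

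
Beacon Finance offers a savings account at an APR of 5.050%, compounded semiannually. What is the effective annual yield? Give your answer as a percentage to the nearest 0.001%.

5.114%

EAR = (1 + 0.05050/2)^2 − 1.
= (1 + 0.025250)^2 − 1 = 1.051138 − 1 = 5.114%.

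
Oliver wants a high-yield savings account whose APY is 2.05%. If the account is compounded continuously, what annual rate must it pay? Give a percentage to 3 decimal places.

Continuous: nominal r satisfies e^r − 1 = 0.0205.
r = ln(1 + 0.0205) = ln(1.0205) = 0.020293 = 2.029%.

2.029%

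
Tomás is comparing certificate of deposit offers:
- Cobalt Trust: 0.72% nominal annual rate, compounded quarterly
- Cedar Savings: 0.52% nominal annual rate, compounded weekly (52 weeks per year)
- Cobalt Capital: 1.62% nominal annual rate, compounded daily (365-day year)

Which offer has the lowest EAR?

Cedar Savings

Cobalt Trust: (1 + 0.0072/4)^4 − 1 = 0.722%
Cedar Savings: (1 + 0.0052/52)^52 − 1 = 0.521%
Cobalt Capital: (1 + 0.0162/365)^365 − 1 = 1.633%
The lowest effective annual rate is Cedar Savings at 0.521%.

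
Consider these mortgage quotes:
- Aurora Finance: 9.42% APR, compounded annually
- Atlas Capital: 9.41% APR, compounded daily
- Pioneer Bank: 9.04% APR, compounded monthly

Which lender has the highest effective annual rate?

Atlas Capital

Aurora Finance: compounded annually, EAR = 9.420%
Atlas Capital: (1 + 0.0941/365)^365 − 1 = 9.866%
Pioneer Bank: (1 + 0.0904/12)^12 − 1 = 9.424%
The highest effective annual rate is Atlas Capital at 9.866%.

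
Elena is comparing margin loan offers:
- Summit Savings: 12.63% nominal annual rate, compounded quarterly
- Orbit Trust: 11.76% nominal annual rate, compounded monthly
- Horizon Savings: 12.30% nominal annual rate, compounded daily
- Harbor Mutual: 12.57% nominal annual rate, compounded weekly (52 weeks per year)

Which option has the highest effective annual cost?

Harbor Mutual

Summit Savings: (1 + 0.1263/4)^4 − 1 = 13.241%
Orbit Trust: (1 + 0.1176/12)^12 − 1 = 12.415%
Horizon Savings: (1 + 0.1230/365)^365 − 1 = 13.086%
Harbor Mutual: (1 + 0.1257/52)^52 − 1 = 13.377%
The highest effective annual rate is Harbor Mutual at 13.377%.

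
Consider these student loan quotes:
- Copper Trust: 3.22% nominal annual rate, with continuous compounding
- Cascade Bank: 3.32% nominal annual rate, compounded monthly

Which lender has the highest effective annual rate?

Cascade Bank

Copper Trust: e^0.0322 − 1 = 3.272%
Cascade Bank: (1 + 0.0332/12)^12 − 1 = 3.371%
The highest effective annual rate is Cascade Bank at 3.371%.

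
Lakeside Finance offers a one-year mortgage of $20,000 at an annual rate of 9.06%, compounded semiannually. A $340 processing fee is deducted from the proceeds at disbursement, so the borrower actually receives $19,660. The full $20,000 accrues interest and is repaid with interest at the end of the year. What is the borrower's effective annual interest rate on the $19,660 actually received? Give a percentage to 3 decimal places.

11.155%

Amount owed after one year: 20,000 × (1 + 0.0906/2)^2 = 20,000 × 1.092652 = $21,853.04.
Effective rate on net proceeds: 21,853.04 / 19,660 − 1 = 0.111548 = 11.155%.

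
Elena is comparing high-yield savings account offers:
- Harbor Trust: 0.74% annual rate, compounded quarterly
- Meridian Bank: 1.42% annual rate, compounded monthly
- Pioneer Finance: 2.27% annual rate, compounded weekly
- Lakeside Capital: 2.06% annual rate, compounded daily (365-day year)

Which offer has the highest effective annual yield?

Harbor Trust: (1 + 0.0074/4)^4 − 1 = 0.742%
Meridian Bank: (1 + 0.0142/12)^12 − 1 = 1.429%
Pioneer Finance: (1 + 0.0227/52)^52 − 1 = 2.295%
Lakeside Capital: (1 + 0.0206/365)^365 − 1 = 2.081%
The highest effective annual rate is Pioneer Finance at 2.295%.

Pioneer Finance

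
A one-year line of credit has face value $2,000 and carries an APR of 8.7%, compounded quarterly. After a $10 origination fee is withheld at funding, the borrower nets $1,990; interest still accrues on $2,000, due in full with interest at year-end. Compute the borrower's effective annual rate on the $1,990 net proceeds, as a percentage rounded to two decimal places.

Amount owed after one year: 2,000 × (1 + 0.087/4)^4 = 2,000 × 1.089880 = $2,179.76.
Effective rate on net proceeds: 2,179.76 / 1,990 − 1 = 0.095357 = 9.54%.

9.54%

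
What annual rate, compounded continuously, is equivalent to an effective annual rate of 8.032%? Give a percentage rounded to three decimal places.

Continuous: nominal r satisfies e^r − 1 = 0.08032.
r = ln(1 + 0.08032) = ln(1.08032) = 0.077257 = 7.726%.

7.726%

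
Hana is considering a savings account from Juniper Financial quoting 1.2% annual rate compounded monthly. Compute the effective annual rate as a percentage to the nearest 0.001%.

1.207%

EAR = (1 + 0.012/12)^12 − 1.
= (1 + 0.001000)^12 − 1 = 1.012066 − 1 = 1.207%.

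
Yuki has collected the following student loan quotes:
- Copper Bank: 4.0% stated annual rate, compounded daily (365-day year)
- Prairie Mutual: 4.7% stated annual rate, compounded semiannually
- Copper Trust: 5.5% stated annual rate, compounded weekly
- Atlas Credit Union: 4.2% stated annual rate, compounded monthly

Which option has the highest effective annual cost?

Copper Trust

Copper Bank: (1 + 0.040/365)^365 − 1 = 4.081%
Prairie Mutual: (1 + 0.047/2)^2 − 1 = 4.755%
Copper Trust: (1 + 0.055/52)^52 − 1 = 5.651%
Atlas Credit Union: (1 + 0.042/12)^12 − 1 = 4.282%
The highest effective annual rate is Copper Trust at 5.651%.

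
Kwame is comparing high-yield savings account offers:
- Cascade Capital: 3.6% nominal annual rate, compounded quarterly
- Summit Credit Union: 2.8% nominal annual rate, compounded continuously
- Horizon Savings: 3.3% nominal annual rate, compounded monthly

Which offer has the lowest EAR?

Summit Credit Union

Cascade Capital: (1 + 0.036/4)^4 − 1 = 3.649%
Summit Credit Union: e^0.028 − 1 = 2.840%
Horizon Savings: (1 + 0.033/12)^12 − 1 = 3.350%
The lowest effective annual rate is Summit Credit Union at 2.840%.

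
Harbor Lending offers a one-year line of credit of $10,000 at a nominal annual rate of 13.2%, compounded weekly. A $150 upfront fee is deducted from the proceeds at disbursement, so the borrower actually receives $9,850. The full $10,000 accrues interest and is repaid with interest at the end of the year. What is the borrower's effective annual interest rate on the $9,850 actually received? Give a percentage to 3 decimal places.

Amount owed after one year: 10,000 × (1 + 0.132/52)^52 = 10,000 × 1.140917 = $11,409.17.
Effective rate on net proceeds: 11,409.17 / 9,850 − 1 = 0.158292 = 15.829%.

15.829%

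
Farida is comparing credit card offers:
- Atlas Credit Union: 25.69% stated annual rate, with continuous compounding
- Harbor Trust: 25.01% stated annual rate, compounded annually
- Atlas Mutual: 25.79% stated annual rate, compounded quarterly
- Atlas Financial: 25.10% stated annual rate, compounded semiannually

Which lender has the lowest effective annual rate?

Harbor Trust

Atlas Credit Union: e^0.2569 − 1 = 29.292%
Harbor Trust: compounded annually, EAR = 25.010%
Atlas Mutual: (1 + 0.2579/4)^4 − 1 = 28.393%
Atlas Financial: (1 + 0.2510/2)^2 − 1 = 26.675%
The lowest effective annual rate is Harbor Trust at 25.010%.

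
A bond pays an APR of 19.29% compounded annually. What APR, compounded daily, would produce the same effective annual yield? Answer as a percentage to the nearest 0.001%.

Compounded annually, EAR = nominal = 0.192900.
Solve (1 + r/365)^365 = 1.192900: r/365 = 1.192900^(1/365) − 1 = 0.000483, so r = 0.176430 = 17.643%.

17.643%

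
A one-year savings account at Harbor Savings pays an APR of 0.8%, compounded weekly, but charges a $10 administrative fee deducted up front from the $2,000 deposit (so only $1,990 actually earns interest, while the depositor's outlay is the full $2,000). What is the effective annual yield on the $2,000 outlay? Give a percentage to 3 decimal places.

0.299%

Value after one year: 1,990 × (1 + 0.008/52)^52 = 1,990 × 1.008031 = $2,005.98.
Effective yield on the $2,000 outlay: 2,005.98 / 2,000 − 1 = 0.002991 = 0.299%.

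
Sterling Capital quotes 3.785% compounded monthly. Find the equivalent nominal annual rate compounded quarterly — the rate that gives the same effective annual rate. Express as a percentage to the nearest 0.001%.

EAR = (1 + 0.03785/12)^12 − 1 = 0.038514.
Solve (1 + r/4)^4 = 1.038514: r/4 = 1.038514^(1/4) − 1 = 0.009492, so r = 0.037970 = 3.797%.

3.797%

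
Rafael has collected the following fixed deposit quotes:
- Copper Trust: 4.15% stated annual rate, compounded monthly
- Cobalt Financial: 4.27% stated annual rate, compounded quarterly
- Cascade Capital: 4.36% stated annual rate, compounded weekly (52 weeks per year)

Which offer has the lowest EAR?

Copper Trust

Copper Trust: (1 + 0.0415/12)^12 − 1 = 4.230%
Cobalt Financial: (1 + 0.0427/4)^4 − 1 = 4.339%
Cascade Capital: (1 + 0.0436/52)^52 − 1 = 4.455%
The lowest effective annual rate is Copper Trust at 4.230%.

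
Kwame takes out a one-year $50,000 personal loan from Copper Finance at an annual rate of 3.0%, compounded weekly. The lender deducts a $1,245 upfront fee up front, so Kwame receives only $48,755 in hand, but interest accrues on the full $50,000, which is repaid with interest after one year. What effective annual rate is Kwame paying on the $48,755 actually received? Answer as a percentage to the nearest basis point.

5.68%

Amount owed after one year: 50,000 × (1 + 0.030/52)^52 = 50,000 × 1.030446 = $51,522.28.
Effective rate on net proceeds: 51,522.28 / 48,755 − 1 = 0.056759 = 5.68%.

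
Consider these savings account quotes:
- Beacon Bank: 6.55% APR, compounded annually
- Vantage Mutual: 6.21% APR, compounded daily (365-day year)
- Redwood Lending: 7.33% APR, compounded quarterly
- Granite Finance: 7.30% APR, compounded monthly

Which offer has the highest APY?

Beacon Bank: compounded annually, EAR = 6.550%
Vantage Mutual: (1 + 0.0621/365)^365 − 1 = 6.406%
Redwood Lending: (1 + 0.0733/4)^4 − 1 = 7.534%
Granite Finance: (1 + 0.0730/12)^12 − 1 = 7.549%
The highest effective annual rate is Granite Finance at 7.549%.

Granite Finance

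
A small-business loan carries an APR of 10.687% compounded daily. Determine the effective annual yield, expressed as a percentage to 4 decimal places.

EAR = (1 + 0.10687/365)^365 − 1.
= (1 + 0.000293)^365 − 1 = 1.112772 − 1 = 11.2772%.

11.2772%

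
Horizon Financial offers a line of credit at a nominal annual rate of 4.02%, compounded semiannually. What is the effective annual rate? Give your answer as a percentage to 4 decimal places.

4.0604%

EAR = (1 + 0.0402/2)^2 − 1.
= (1 + 0.020100)^2 − 1 = 1.040604 − 1 = 4.0604%.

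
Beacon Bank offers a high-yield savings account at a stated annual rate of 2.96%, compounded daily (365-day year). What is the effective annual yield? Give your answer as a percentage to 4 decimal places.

3.0041%

EAR = (1 + 0.0296/365)^365 − 1.
= 1.030041 − 1 = 3.0041%.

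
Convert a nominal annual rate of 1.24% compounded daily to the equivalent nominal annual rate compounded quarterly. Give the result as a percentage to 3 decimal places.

EAR = (1 + 0.0124/365)^365 − 1 = 0.012477.
Solve (1 + r/4)^4 = 1.012477: r/4 = 1.012477^(1/4) − 1 = 0.003105, so r = 0.012419 = 1.242%.

1.242%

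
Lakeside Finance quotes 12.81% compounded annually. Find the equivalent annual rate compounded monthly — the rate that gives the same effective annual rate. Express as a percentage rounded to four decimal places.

Compounded annually, EAR = nominal = 0.128100.
Solve (1 + r/12)^12 = 1.128100: r/12 = 1.128100^(1/12) − 1 = 0.010095, so r = 0.121142 = 12.1142%.

12.1142%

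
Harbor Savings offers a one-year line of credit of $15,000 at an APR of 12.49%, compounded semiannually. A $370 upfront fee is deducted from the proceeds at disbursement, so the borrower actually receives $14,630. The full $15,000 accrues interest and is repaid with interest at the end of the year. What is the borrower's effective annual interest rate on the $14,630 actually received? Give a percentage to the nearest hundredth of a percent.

Amount owed after one year: 15,000 × (1 + 0.1249/2)^2 = 15,000 × 1.128800 = $16,932.00.
Effective rate on net proceeds: 16,932.00 / 14,630 − 1 = 0.157348 = 15.73%.

15.73%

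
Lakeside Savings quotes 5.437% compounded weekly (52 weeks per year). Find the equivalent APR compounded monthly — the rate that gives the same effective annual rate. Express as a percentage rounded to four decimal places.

5.4465%

EAR = (1 + 0.05437/52)^52 − 1 = 0.055845.
Solve (1 + r/12)^12 = 1.055845: r/12 = 1.055845^(1/12) − 1 = 0.004539, so r = 0.054465 = 5.4465%.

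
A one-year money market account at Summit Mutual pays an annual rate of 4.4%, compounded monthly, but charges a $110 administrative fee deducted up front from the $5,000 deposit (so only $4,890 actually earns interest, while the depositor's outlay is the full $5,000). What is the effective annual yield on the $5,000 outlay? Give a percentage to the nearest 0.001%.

2.191%

Value after one year: 4,890 × (1 + 0.044/12)^12 = 4,890 × 1.044898 = $5,109.55.
Effective yield on the $5,000 outlay: 5,109.55 / 5,000 − 1 = 0.021911 = 2.191%.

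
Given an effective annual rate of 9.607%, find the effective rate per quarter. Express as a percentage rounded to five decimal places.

2.31977%

The per-quarter rate i satisfies (1 + i)^4 = 1 + 0.09607.
i = 1.09607^(1/4) − 1 = 0.0231977 = 2.31977%.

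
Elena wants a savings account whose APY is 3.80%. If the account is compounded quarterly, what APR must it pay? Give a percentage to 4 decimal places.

3.7470%

(1 + r/4)^4 − 1 = 0.0380, so 1 + r/4 = 1.0380^(1/4).
r/4 = 0.009368, so r = 0.037470 = 3.7470%.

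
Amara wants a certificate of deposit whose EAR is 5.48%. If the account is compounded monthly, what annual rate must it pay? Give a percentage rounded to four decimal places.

5.3470%

(1 + r/12)^12 − 1 = 0.0548, so 1 + r/12 = 1.0548^(1/12).
r/12 = 0.004456, so r = 0.053470 = 5.3470%.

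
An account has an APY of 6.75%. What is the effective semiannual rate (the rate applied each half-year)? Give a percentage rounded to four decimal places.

3.3199%

The per-half-year rate i satisfies (1 + i)^2 = 1 + 0.0675.
i = 1.0675^(1/2) − 1 = 0.0331989 = 3.3199%.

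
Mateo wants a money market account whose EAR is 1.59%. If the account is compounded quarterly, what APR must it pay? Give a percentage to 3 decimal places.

(1 + r/4)^4 − 1 = 0.0159, so 1 + r/4 = 1.0159^(1/4).
r/4 = 0.003952, so r = 0.015806 = 1.581%.

1.581%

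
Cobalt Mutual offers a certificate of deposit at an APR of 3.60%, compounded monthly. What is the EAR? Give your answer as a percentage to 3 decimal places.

3.660%

EAR = (1 + 0.0360/12)^12 − 1.
= 1.036600 − 1 = 3.660%.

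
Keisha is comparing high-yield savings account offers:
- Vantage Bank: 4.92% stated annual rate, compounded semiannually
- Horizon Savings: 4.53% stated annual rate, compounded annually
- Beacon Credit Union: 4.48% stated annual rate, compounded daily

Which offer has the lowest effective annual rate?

Vantage Bank: (1 + 0.0492/2)^2 − 1 = 4.981%
Horizon Savings: compounded annually, EAR = 4.530%
Beacon Credit Union: (1 + 0.0448/365)^365 − 1 = 4.582%
The lowest effective annual rate is Horizon Savings at 4.530%.

Horizon Savings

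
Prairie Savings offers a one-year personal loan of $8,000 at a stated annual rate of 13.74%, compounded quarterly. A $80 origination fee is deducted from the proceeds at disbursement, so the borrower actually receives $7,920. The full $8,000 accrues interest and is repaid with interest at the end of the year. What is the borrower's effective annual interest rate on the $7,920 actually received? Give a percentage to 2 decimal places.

Amount owed after one year: 8,000 × (1 + 0.1374/4)^4 = 8,000 × 1.144643 = $9,157.14.
Effective rate on net proceeds: 9,157.14 / 7,920 − 1 = 0.156205 = 15.62%.

15.62%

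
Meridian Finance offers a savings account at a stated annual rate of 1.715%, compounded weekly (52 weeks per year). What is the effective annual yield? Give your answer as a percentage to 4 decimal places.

1.7295%

EAR = (1 + 0.01715/52)^52 − 1.
= (1 + 0.000330)^52 − 1 = 1.017295 − 1 = 1.7295%.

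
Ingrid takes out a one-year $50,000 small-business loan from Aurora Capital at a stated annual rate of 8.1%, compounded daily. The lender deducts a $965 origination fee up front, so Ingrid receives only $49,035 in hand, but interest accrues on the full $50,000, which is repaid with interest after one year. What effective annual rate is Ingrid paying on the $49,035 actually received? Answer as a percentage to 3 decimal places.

10.570%

Amount owed after one year: 50,000 × (1 + 0.081/365)^365 = 50,000 × 1.084361 = $54,218.06.
Effective rate on net proceeds: 54,218.06 / 49,035 − 1 = 0.105701 = 10.570%.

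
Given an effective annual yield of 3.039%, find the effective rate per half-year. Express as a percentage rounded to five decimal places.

The per-half-year rate i satisfies (1 + i)^2 = 1 + 0.03039.
i = 1.03039^(1/2) − 1 = 0.0150813 = 1.50813%.

1.50813%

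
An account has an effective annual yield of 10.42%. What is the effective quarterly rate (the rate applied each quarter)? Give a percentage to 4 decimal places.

The per-quarter rate i satisfies (1 + i)^4 = 1 + 0.1042.
i = 1.1042^(1/4) − 1 = 0.0250899 = 2.5090%.

2.5090%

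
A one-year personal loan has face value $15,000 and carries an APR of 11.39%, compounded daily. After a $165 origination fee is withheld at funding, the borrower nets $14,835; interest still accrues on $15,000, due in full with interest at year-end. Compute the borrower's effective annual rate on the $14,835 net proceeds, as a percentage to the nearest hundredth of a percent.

13.31%

Amount owed after one year: 15,000 × (1 + 0.1139/365)^365 = 15,000 × 1.120620 = $16,809.30.
Effective rate on net proceeds: 16,809.30 / 14,835 − 1 = 0.133084 = 13.31%.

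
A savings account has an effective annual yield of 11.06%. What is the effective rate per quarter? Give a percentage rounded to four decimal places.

2.6572%

The per-quarter rate i satisfies (1 + i)^4 = 1 + 0.1106.
i = 1.1106^(1/4) − 1 = 0.0265720 = 2.6572%.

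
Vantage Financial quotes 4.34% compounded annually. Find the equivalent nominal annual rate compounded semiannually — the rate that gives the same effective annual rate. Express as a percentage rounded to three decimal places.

Compounded annually, EAR = nominal = 0.043400.
Solve (1 + r/2)^2 = 1.043400: r/2 = 1.043400^(1/2) − 1 = 0.021470, so r = 0.042939 = 4.294%.

4.294%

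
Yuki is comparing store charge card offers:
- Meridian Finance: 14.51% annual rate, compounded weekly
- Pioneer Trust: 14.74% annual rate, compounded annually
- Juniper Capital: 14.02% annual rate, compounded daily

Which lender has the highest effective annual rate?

Meridian Finance: (1 + 0.1451/52)^52 − 1 = 15.592%
Pioneer Trust: compounded annually, EAR = 14.740%
Juniper Capital: (1 + 0.1402/365)^365 − 1 = 15.047%
The highest effective annual rate is Meridian Finance at 15.592%.

Meridian Finance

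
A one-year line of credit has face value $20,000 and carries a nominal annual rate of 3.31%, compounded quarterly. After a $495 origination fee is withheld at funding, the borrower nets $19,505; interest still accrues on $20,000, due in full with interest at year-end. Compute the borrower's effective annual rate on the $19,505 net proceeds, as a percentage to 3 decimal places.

5.974%

Amount owed after one year: 20,000 × (1 + 0.0331/4)^4 = 20,000 × 1.033513 = $20,670.26.
Effective rate on net proceeds: 20,670.26 / 19,505 − 1 = 0.059742 = 5.974%.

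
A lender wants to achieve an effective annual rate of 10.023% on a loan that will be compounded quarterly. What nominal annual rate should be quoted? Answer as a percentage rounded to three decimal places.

(1 + r/4)^4 − 1 = 0.10023, so 1 + r/4 = 1.10023^(1/4).
r/4 = 0.024167, so r = 0.096669 = 9.667%.

9.667%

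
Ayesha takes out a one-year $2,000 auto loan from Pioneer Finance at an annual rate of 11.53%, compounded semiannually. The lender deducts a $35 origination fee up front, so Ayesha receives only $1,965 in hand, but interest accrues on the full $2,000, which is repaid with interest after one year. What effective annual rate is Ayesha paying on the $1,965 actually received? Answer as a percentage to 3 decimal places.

Amount owed after one year: 2,000 × (1 + 0.1153/2)^2 = 2,000 × 1.118624 = $2,237.25.
Effective rate on net proceeds: 2,237.25 / 1,965 − 1 = 0.138548 = 13.855%.

13.855%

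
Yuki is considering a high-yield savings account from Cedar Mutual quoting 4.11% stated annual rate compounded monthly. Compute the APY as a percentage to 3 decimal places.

EAR = (1 + 0.0411/12)^12 − 1.
= (1 + 0.003425)^12 − 1 = 1.041883 − 1 = 4.188%.

4.188%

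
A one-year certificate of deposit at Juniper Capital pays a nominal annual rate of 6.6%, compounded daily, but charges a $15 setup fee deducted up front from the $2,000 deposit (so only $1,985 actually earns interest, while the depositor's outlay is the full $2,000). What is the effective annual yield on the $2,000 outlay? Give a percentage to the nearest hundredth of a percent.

6.02%

Value after one year: 1,985 × (1 + 0.066/365)^365 = 1,985 × 1.068220 = $2,120.42.
Effective yield on the $2,000 outlay: 2,120.42 / 2,000 − 1 = 0.060209 = 6.02%.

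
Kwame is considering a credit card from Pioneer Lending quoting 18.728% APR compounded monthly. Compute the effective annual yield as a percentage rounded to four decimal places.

EAR = (1 + 0.18728/12)^12 − 1.
= (1 + 0.015607)^12 − 1 = 1.204222 − 1 = 20.4222%.

20.4222%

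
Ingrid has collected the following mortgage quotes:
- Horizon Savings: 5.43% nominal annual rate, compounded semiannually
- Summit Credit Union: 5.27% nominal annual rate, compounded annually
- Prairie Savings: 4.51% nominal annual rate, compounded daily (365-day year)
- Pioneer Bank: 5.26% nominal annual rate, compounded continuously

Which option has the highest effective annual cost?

Horizon Savings

Horizon Savings: (1 + 0.0543/2)^2 − 1 = 5.504%
Summit Credit Union: compounded annually, EAR = 5.270%
Prairie Savings: (1 + 0.0451/365)^365 − 1 = 4.613%
Pioneer Bank: e^0.0526 − 1 = 5.401%
The highest effective annual rate is Horizon Savings at 5.504%.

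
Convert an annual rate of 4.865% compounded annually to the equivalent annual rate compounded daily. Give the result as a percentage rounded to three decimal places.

4.751%

Compounded annually, EAR = nominal = 0.048650.
Solve (1 + r/365)^365 = 1.048650: r/365 = 1.048650^(1/365) − 1 = 0.000130, so r = 0.047507 = 4.751%.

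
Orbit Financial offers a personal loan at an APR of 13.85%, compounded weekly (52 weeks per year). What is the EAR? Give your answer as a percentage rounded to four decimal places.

14.8338%

EAR = (1 + 0.1385/52)^52 − 1.
= (1 + 0.002663)^52 − 1 = 1.148338 − 1 = 14.8338%.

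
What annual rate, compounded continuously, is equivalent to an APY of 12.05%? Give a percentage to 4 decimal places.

11.3775%

Continuous: nominal r satisfies e^r − 1 = 0.1205.
r = ln(1 + 0.1205) = ln(1.1205) = 0.113775 = 11.3775%.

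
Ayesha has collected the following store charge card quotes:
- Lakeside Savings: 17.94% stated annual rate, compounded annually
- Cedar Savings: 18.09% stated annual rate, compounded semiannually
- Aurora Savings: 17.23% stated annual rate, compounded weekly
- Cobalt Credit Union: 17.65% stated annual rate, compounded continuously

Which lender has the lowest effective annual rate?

Lakeside Savings: compounded annually, EAR = 17.940%
Cedar Savings: (1 + 0.1809/2)^2 − 1 = 18.908%
Aurora Savings: (1 + 0.1723/52)^52 − 1 = 18.770%
Cobalt Credit Union: e^0.1765 − 1 = 19.303%
The lowest effective annual rate is Lakeside Savings at 17.940%.

Lakeside Savings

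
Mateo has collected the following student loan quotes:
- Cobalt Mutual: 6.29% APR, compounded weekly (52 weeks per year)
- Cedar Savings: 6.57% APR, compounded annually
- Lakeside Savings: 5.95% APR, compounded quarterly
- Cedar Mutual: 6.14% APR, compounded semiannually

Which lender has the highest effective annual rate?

Cobalt Mutual: (1 + 0.0629/52)^52 − 1 = 6.488%
Cedar Savings: compounded annually, EAR = 6.570%
Lakeside Savings: (1 + 0.0595/4)^4 − 1 = 6.084%
Cedar Mutual: (1 + 0.0614/2)^2 − 1 = 6.234%
The highest effective annual rate is Cedar Savings at 6.570%.

Cedar Savings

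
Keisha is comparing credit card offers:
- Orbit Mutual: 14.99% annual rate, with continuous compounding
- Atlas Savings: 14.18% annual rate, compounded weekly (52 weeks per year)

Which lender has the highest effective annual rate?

Orbit Mutual: e^0.1499 − 1 = 16.172%
Atlas Savings: (1 + 0.1418/52)^52 − 1 = 15.212%
The highest effective annual rate is Orbit Mutual at 16.172%.

Orbit Mutual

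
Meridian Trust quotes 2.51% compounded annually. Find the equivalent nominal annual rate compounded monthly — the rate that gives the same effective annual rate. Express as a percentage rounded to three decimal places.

Compounded annually, EAR = nominal = 0.025100.
Solve (1 + r/12)^12 = 1.025100: r/12 = 1.025100^(1/12) − 1 = 0.002068, so r = 0.024816 = 2.482%.

2.482%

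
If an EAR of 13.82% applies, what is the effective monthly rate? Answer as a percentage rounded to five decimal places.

1.08457%

The per-month rate i satisfies (1 + i)^12 = 1 + 0.1382.
i = 1.1382^(1/12) − 1 = 0.0108457 = 1.08457%.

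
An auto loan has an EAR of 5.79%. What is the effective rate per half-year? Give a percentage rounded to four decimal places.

The per-half-year rate i satisfies (1 + i)^2 = 1 + 0.0579.
i = 1.0579^(1/2) − 1 = 0.0285427 = 2.8543%.

2.8543%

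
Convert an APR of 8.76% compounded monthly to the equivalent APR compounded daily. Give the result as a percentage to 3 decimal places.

8.729%

EAR = (1 + 0.0876/12)^12 − 1 = 0.091204.
Solve (1 + r/365)^365 = 1.091204: r/365 = 1.091204^(1/365) − 1 = 0.000239, so r = 0.087292 = 8.729%.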